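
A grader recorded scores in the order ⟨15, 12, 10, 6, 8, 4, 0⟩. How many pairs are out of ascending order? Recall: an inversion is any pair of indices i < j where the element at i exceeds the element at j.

20 inversions

Element-by-element contributions:
15 → 12, 10, 6, 8, 4, 0 → 6
12 → 10, 6, 8, 4, 0 → 5
10 → 6, 8, 4, 0 → 4
6 → 4, 0 → 2
8 → 4, 0 → 2
4 → 0 → 1
0 → none → 0
Sum: 6 + 5 + 4 + 2 + 2 + 1 + 0 = 20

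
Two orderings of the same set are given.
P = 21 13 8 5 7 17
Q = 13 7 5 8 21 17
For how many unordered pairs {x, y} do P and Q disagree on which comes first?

Assign each item its position (1..6) in the first ordering, then rewrite the second ordering as that position sequence:
positions: 21→1, 13→2, 8→3, 5→4, 7→5, 17→6
second ordering as positions: [2, 5, 4, 3, 1, 6]
Discordant pairs = inversions in this position sequence.
2: 1 → 1
5: 4, 3, 1 → 3
4: 3, 1 → 2
3: 1 → 1
1: 0
6: 0
Total: 1 + 3 + 2 + 1 + 0 + 0 = 7

There are 7 disagreeing pairs.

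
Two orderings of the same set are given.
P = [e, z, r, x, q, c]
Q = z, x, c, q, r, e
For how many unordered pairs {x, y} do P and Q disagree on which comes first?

9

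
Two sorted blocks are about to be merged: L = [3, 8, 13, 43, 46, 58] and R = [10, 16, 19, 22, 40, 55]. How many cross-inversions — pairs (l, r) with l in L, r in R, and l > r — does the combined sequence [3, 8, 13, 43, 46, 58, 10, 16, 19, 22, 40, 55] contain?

Cross-inversions: 17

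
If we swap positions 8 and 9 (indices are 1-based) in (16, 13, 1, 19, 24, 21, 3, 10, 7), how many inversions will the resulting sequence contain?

19

Positions 8 and 9 hold 10 and 7; after swapping, the array is [16, 13, 1, 19, 24, 21, 3, 7, 10].
Sweep left to right; for each value list the smaller values that follow it:
16: 5
13: 4
1: 0
19: 3
24: 4
21: 3
3: 0
7: 0
10: 0
Sum: 5 + 4 + 0 + 3 + 4 + 3 + 0 + 0 + 0 = 19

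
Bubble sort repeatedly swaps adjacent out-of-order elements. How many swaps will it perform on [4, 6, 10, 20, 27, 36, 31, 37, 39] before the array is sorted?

There is 1 swap.

The minimum number of adjacent swaps to sort an array equals its inversion count, since every such swap removes exactly one inversion.
Count inversions — for each element, later elements that are smaller:
4: none → 0
6: none → 0
10: none → 0
20: none → 0
27: none → 0
36: 31 → 1
31: none → 0
37: none → 0
39: none → 0
Total inversions: 0 + 0 + 0 + 0 + 0 + 1 + 0 + 0 + 0 = 1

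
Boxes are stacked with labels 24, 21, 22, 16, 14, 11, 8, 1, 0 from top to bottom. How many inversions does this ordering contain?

There are 35 inversions.

Sweep left to right; for each value list the smaller values that follow it:
24: 8
21: 6
22: 6
16: 5
14: 4
11: 3
8: 2
1: 1
0: 0
Sum: 8 + 6 + 6 + 5 + 4 + 3 + 2 + 1 + 0 = 35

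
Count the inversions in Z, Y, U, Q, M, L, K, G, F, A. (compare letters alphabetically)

45

Count, for each position, how many later elements it exceeds:
Z → Y, U, Q, M, L, K, G, F, A → 9
Y → U, Q, M, L, K, G, F, A → 8
U → Q, M, L, K, G, F, A → 7
Q → M, L, K, G, F, A → 6
M → L, K, G, F, A → 5
L → K, G, F, A → 4
K → G, F, A → 3
G → F, A → 2
F → A → 1
A → none → 0
Sum: 9 + 8 + 7 + 6 + 5 + 4 + 3 + 2 + 1 + 0 = 45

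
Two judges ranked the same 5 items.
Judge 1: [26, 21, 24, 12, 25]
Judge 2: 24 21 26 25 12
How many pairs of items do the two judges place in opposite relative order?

Assign each item its position (1..5) in the first ordering, then rewrite the second ordering as that position sequence:
positions: 26→1, 21→2, 24→3, 12→4, 25→5
second ordering as positions: [3, 2, 1, 5, 4]
Discordant pairs = inversions in this position sequence.
3: 2, 1 → 2
2: 1 → 1
1: 0
5: 4 → 1
4: 0
Total: 2 + 1 + 0 + 1 + 0 = 4

4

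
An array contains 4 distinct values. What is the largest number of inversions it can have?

The maximum occurs when the array is in strictly decreasing order: every one of the C(4, 2) pairs is inverted.
C(4, 2) = 4·3/2 = 6

6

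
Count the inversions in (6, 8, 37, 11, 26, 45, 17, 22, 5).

16 inversions

Sweep left to right; for each value list the smaller values that follow it:
6 → 5 → 1
8 → 5 → 1
37 → 11, 26, 17, 22, 5 → 5
11 → 5 → 1
26 → 17, 22, 5 → 3
45 → 17, 22, 5 → 3
17 → 5 → 1
22 → 5 → 1
5 → none → 0
Sum: 1 + 1 + 5 + 1 + 3 + 3 + 1 + 1 + 0 = 16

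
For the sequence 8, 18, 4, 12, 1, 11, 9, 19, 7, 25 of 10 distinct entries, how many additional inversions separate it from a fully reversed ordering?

27 inversions short

Maximum inversions for 10 distinct elements is C(10, 2) = 10·9/2 = 45.
Current inversions — for each element, count later smaller elements:
8: 3
18: 6
4: 1
12: 4
1: 0
11: 2
9: 1
19: 1
7: 0
25: 0
Current total: 3 + 6 + 1 + 4 + 0 + 2 + 1 + 1 + 0 + 0 = 18
Shortfall: 45 − 18 = 27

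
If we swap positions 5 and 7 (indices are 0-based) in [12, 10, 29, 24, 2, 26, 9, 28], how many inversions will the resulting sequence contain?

14 inversions

Positions 5 and 7 hold 26 and 28; after swapping, the array is [12, 10, 29, 24, 2, 28, 9, 26].
Count, for each position, how many later elements it exceeds:
12 → 10, 2, 9 → 3
10 → 2, 9 → 2
29 → 24, 2, 28, 9, 26 → 5
24 → 2, 9 → 2
2 → none → 0
28 → 9, 26 → 2
9 → none → 0
26 → none → 0
Sum: 3 + 2 + 5 + 2 + 0 + 2 + 0 + 0 = 14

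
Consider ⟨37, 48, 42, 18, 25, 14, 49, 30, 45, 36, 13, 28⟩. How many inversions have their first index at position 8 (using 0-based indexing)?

The element at index 8 is 45.
Elements after it: 36, 13, 28
Those smaller than 45: 36, 13, 28

3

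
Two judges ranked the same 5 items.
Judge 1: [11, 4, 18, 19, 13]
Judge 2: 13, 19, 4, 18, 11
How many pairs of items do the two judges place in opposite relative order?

9

Assign each item its position (1..5) in the first ordering, then rewrite the second ordering as that position sequence:
positions: 11→1, 4→2, 18→3, 19→4, 13→5
second ordering as positions: [5, 4, 2, 3, 1]
Discordant pairs = inversions in this position sequence.
5: 4, 2, 3, 1 → 4
4: 2, 3, 1 → 3
2: 1 → 1
3: 1 → 1
1: 0
Total: 4 + 3 + 1 + 1 + 0 = 9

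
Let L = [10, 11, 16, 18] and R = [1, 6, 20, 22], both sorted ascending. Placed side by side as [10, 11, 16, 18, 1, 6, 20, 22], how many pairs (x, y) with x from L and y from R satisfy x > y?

Cross-inversions: 8

For each element r of the right run, count left-run elements greater than r:
r = 1: 10, 11, 16, 18 → 4
r = 6: 10, 11, 16, 18 → 4
r = 20: none → 0
r = 22: none → 0
Cross-inversions: 4 + 4 + 0 + 0 = 8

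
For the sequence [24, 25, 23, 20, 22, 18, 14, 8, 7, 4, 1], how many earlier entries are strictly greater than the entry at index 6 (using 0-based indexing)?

The element at index 6 is 14.
Elements before it: 24, 25, 23, 20, 22, 18
Those larger than 14: 24, 25, 23, 20, 22, 18

6 such elements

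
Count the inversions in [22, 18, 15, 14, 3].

10

For each element, count later entries that are smaller:
22 → 18, 15, 14, 3 → 4
18 → 15, 14, 3 → 3
15 → 14, 3 → 2
14 → 3 → 1
3 → none → 0
Sum: 4 + 3 + 2 + 1 + 0 = 10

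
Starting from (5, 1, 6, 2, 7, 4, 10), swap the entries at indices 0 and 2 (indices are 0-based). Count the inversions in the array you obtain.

7

Positions 0 and 2 hold 5 and 6; after swapping, the array is [6, 1, 5, 2, 7, 4, 10].
Element-by-element contributions:
6 → 1, 5, 2, 4 → 4
1 → none → 0
5 → 2, 4 → 2
2 → none → 0
7 → 4 → 1
4 → none → 0
10 → none → 0
Sum: 4 + 0 + 2 + 0 + 1 + 0 + 0 = 7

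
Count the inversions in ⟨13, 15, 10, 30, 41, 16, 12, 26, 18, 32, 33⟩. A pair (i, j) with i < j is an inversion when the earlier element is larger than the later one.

Inversions: 16

Element-by-element contributions:
13 → 10, 12 → 2
15 → 10, 12 → 2
10 → none → 0
30 → 16, 12, 26, 18 → 4
41 → 16, 12, 26, 18, 32, 33 → 6
16 → 12 → 1
12 → none → 0
26 → 18 → 1
18 → none → 0
32 → none → 0
33 → none → 0
Sum: 2 + 2 + 0 + 4 + 6 + 1 + 0 + 1 + 0 + 0 + 0 = 16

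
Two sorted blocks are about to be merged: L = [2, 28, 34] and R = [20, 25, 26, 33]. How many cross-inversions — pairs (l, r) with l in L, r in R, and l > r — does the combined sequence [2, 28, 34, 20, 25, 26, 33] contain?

7

Take each right-half value and tally the left-half values above it:
r = 20: 28, 34 → 2
r = 25: 28, 34 → 2
r = 26: 28, 34 → 2
r = 33: 34 → 1
Cross-inversions: 2 + 2 + 2 + 1 = 7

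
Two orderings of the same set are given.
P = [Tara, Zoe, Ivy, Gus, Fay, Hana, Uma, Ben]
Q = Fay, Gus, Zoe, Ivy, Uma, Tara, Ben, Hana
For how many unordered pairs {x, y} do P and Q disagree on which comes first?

There are 12 disagreeing pairs.

Assign each item its position (1..8) in the first ordering, then rewrite the second ordering as that position sequence:
positions: Tara→1, Zoe→2, Ivy→3, Gus→4, Fay→5, Hana→6, Uma→7, Ben→8
second ordering as positions: [5, 4, 2, 3, 7, 1, 8, 6]
Discordant pairs = inversions in this position sequence.
5: 4, 2, 3, 1 → 4
4: 2, 3, 1 → 3
2: 1 → 1
3: 1 → 1
7: 1, 6 → 2
1: 0
8: 6 → 1
6: 0
Total: 4 + 3 + 1 + 1 + 2 + 0 + 1 + 0 = 12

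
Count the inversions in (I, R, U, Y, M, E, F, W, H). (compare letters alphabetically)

20 inversions

Element-by-element contributions:
I: 3
R: 4
U: 4
Y: 5
M: 3
E: 0
F: 0
W: 1
H: 0
Sum: 3 + 4 + 4 + 5 + 3 + 0 + 0 + 1 + 0 = 20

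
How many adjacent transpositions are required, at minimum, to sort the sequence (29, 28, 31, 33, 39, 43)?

1

Each adjacent swap fixes exactly one inversion, so the minimum swap count equals the number of inversions.
Count inversions — for each element, later elements that are smaller:
29: 28 → 1
28: none → 0
31: none → 0
33: none → 0
39: none → 0
43: none → 0
Total inversions: 1 + 0 + 0 + 0 + 0 + 0 = 1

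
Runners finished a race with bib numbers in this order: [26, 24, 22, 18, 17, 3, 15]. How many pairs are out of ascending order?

20

Sweep left to right; for each value list the smaller values that follow it:
26 → 24, 22, 18, 17, 3, 15 → 6
24 → 22, 18, 17, 3, 15 → 5
22 → 18, 17, 3, 15 → 4
18 → 17, 3, 15 → 3
17 → 3, 15 → 2
3 → none → 0
15 → none → 0
Sum: 6 + 5 + 4 + 3 + 2 + 0 + 0 = 20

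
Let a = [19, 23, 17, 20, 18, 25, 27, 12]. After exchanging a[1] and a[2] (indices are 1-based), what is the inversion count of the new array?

14 inversions

Positions 1 and 2 hold 19 and 23; after swapping, the array is [23, 19, 17, 20, 18, 25, 27, 12].
Element-by-element contributions:
23: 5
19: 3
17: 1
20: 2
18: 1
25: 1
27: 1
12: 0
Sum: 5 + 3 + 1 + 2 + 1 + 1 + 1 + 0 = 14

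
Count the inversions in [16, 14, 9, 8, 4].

10 inversions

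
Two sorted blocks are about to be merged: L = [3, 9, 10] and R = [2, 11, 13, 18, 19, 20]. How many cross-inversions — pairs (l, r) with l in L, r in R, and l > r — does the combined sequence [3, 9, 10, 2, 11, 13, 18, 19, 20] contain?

3

Take each right-half value and tally the left-half values above it:
r = 2: 3, 9, 10 → 3
r = 11: none → 0
r = 13: none → 0
r = 18: none → 0
r = 19: none → 0
r = 20: none → 0
Cross-inversions: 3 + 0 + 0 + 0 + 0 + 0 = 3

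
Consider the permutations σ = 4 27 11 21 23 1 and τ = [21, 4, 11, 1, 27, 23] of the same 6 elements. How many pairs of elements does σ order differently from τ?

Discordant pairs: 6

Assign each item its position (1..6) in the first ordering, then rewrite the second ordering as that position sequence:
positions: 4→1, 27→2, 11→3, 21→4, 23→5, 1→6
second ordering as positions: [4, 1, 3, 6, 2, 5]
Discordant pairs = inversions in this position sequence.
4: 1, 3, 2 → 3
1: 0
3: 2 → 1
6: 2, 5 → 2
2: 0
5: 0
Total: 3 + 0 + 1 + 2 + 0 + 0 = 6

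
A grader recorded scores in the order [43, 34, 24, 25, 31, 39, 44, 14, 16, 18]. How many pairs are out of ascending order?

Sweep left to right; for each value list the smaller values that follow it:
43: 8
34: 6
24: 3
25: 3
31: 3
39: 3
44: 3
14: 0
16: 0
18: 0
Sum: 8 + 6 + 3 + 3 + 3 + 3 + 3 + 0 + 0 + 0 = 29

There are 29 inversions.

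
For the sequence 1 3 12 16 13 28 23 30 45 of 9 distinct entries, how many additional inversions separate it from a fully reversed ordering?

34 inversions short

Maximum inversions for 9 distinct elements is C(9, 2) = 9·8/2 = 36.
Current inversions — for each element, count later smaller elements:
1: 0
3: 0
12: 0
16: 1
13: 0
28: 1
23: 0
30: 0
45: 0
Current total: 0 + 0 + 0 + 1 + 0 + 1 + 0 + 0 + 0 = 2
Shortfall: 36 − 2 = 34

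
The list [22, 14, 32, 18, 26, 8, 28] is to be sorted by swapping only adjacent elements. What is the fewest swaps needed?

10

Each adjacent swap fixes exactly one inversion, so the minimum swap count equals the number of inversions.
Count inversions — for each element, later elements that are smaller:
22: 14, 18, 8 → 3
14: 8 → 1
32: 18, 26, 8, 28 → 4
18: 8 → 1
26: 8 → 1
8: none → 0
28: none → 0
Total inversions: 3 + 1 + 4 + 1 + 1 + 0 + 0 = 10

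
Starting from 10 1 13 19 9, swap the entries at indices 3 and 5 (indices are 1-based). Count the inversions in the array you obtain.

3

Positions 3 and 5 hold 13 and 9; after swapping, the array is [10, 1, 9, 19, 13].
Sweep left to right; for each value list the smaller values that follow it:
10 → 1, 9 → 2
1 → none → 0
9 → none → 0
19 → 13 → 1
13 → none → 0
Sum: 2 + 0 + 0 + 1 + 0 = 3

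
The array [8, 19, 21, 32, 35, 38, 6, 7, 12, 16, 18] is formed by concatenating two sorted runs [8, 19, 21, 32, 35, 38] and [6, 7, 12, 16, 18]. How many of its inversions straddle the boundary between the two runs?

Take each right-half value and tally the left-half values above it:
r = 6: 8, 19, 21, 32, 35, 38 → 6
r = 7: 8, 19, 21, 32, 35, 38 → 6
r = 12: 19, 21, 32, 35, 38 → 5
r = 16: 19, 21, 32, 35, 38 → 5
r = 18: 19, 21, 32, 35, 38 → 5
Cross-inversions: 6 + 6 + 5 + 5 + 5 = 27

There are 27 split inversions.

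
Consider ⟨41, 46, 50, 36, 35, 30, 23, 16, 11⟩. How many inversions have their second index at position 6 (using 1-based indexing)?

5 such elements

The element at index 6 is 30.
Elements before it: 41, 46, 50, 36, 35
Those larger than 30: 41, 46, 50, 36, 35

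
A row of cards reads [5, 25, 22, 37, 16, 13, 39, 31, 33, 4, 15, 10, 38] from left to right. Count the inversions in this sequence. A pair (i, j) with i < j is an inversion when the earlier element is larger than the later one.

Inversions: 38

Sweep left to right; for each value list the smaller values that follow it:
5 → 4 → 1
25 → 22, 16, 13, 4, 15, 10 → 6
22 → 16, 13, 4, 15, 10 → 5
37 → 16, 13, 31, 33, 4, 15, 10 → 7
16 → 13, 4, 15, 10 → 4
13 → 4, 10 → 2
39 → 31, 33, 4, 15, 10, 38 → 6
31 → 4, 15, 10 → 3
33 → 4, 15, 10 → 3
4 → none → 0
15 → 10 → 1
10 → none → 0
38 → none → 0
Sum: 1 + 6 + 5 + 7 + 4 + 2 + 6 + 3 + 3 + 0 + 1 + 0 + 0 = 38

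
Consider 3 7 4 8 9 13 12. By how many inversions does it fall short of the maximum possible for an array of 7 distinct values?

19

Maximum inversions for 7 distinct elements is C(7, 2) = 7·6/2 = 21.
Current inversions — for each element, count later smaller elements:
3: 0
7: 1
4: 0
8: 0
9: 0
13: 1
12: 0
Current total: 0 + 1 + 0 + 0 + 0 + 1 + 0 = 2
Shortfall: 21 − 2 = 19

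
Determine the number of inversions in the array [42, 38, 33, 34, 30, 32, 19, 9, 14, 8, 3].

Count, for each position, how many later elements it exceeds:
42: 10
38: 9
33: 7
34: 7
30: 5
32: 5
19: 4
9: 2
14: 2
8: 1
3: 0
Sum: 10 + 9 + 7 + 7 + 5 + 5 + 4 + 2 + 2 + 1 + 0 = 52

52 out-of-order pairs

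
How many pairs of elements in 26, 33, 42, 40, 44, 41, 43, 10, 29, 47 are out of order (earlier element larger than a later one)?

There are 17 out-of-order pairs.

Count, for each position, how many later elements it exceeds:
26 → 10 → 1
33 → 10, 29 → 2
42 → 40, 41, 10, 29 → 4
40 → 10, 29 → 2
44 → 41, 43, 10, 29 → 4
41 → 10, 29 → 2
43 → 10, 29 → 2
10 → none → 0
29 → none → 0
47 → none → 0
Sum: 1 + 2 + 4 + 2 + 4 + 2 + 2 + 0 + 0 + 0 = 17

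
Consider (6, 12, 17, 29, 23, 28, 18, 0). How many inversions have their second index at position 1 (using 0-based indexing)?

The element at index 1 is 12.
Elements before it: 6
None of them are larger than 12.

0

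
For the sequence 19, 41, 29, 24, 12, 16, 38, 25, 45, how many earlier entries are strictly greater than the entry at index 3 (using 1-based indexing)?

The element at index 3 is 29.
Elements before it: 19, 41
Those larger than 29: 41

1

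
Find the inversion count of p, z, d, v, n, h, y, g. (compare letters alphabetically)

Element-by-element contributions:
p: 4
z: 6
d: 0
v: 3
n: 2
h: 1
y: 1
g: 0
Sum: 4 + 6 + 0 + 3 + 2 + 1 + 1 + 0 = 17

There are 17 inversions.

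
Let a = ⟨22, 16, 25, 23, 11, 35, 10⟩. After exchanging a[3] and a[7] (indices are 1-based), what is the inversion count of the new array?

7

Positions 3 and 7 hold 25 and 10; after swapping, the array is [22, 16, 10, 23, 11, 35, 25].
For each element, count later entries that are smaller:
22 → 16, 10, 11 → 3
16 → 10, 11 → 2
10 → none → 0
23 → 11 → 1
11 → none → 0
35 → 25 → 1
25 → none → 0
Sum: 3 + 2 + 0 + 1 + 0 + 1 + 0 = 7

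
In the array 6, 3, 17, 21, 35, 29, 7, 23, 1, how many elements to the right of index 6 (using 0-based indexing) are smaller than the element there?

The element at index 6 is 7.
Elements after it: 23, 1
Those smaller than 7: 1

1 such element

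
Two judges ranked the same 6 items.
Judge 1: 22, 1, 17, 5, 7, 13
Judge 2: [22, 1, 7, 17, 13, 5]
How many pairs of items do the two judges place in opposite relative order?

3 discordant pairs

Assign each item its position (1..6) in the first ordering, then rewrite the second ordering as that position sequence:
positions: 22→1, 1→2, 17→3, 5→4, 7→5, 13→6
second ordering as positions: [1, 2, 5, 3, 6, 4]
Discordant pairs = inversions in this position sequence.
1: 0
2: 0
5: 3, 4 → 2
3: 0
6: 4 → 1
4: 0
Total: 0 + 0 + 2 + 0 + 1 + 0 = 3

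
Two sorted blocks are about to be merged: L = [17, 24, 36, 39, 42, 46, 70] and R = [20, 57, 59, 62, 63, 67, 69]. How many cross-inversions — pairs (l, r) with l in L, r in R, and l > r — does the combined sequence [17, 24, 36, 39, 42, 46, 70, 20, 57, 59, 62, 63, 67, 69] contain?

12 split inversions

Take each right-half value and tally the left-half values above it:
r = 20: 24, 36, 39, 42, 46, 70 → 6
r = 57: 70 → 1
r = 59: 70 → 1
r = 62: 70 → 1
r = 63: 70 → 1
r = 67: 70 → 1
r = 69: 70 → 1
Cross-inversions: 6 + 1 + 1 + 1 + 1 + 1 + 1 = 12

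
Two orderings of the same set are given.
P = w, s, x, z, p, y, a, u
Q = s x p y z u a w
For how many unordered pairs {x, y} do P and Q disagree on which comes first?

Assign each item its position (1..8) in the first ordering, then rewrite the second ordering as that position sequence:
positions: w→1, s→2, x→3, z→4, p→5, y→6, a→7, u→8
second ordering as positions: [2, 3, 5, 6, 4, 8, 7, 1]
Discordant pairs = inversions in this position sequence.
2: 1 → 1
3: 1 → 1
5: 4, 1 → 2
6: 4, 1 → 2
4: 1 → 1
8: 7, 1 → 2
7: 1 → 1
1: 0
Total: 1 + 1 + 2 + 2 + 1 + 2 + 1 + 0 = 10

10 disagreeing pairs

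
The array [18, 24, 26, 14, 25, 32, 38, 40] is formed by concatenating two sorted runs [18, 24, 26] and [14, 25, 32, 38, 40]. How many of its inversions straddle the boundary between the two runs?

4

Count, for every r in R, how many entries of L exceed r:
r = 14: 18, 24, 26 → 3
r = 25: 26 → 1
r = 32: none → 0
r = 38: none → 0
r = 40: none → 0
Cross-inversions: 3 + 1 + 0 + 0 + 0 = 4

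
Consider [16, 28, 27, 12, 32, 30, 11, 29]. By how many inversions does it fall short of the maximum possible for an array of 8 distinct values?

15 inversions short

Maximum inversions for 8 distinct elements is C(8, 2) = 8·7/2 = 28.
Current inversions — for each element, count later smaller elements:
16: 2
28: 3
27: 2
12: 1
32: 3
30: 2
11: 0
29: 0
Current total: 2 + 3 + 2 + 1 + 3 + 2 + 0 + 0 = 13
Shortfall: 28 − 13 = 15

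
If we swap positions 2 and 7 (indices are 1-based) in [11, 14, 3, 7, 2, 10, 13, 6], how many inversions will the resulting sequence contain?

Positions 2 and 7 hold 14 and 13; after swapping, the array is [11, 13, 3, 7, 2, 10, 14, 6].
Element-by-element contributions:
11 → 3, 7, 2, 10, 6 → 5
13 → 3, 7, 2, 10, 6 → 5
3 → 2 → 1
7 → 2, 6 → 2
2 → none → 0
10 → 6 → 1
14 → 6 → 1
6 → none → 0
Sum: 5 + 5 + 1 + 2 + 0 + 1 + 1 + 0 = 15

15 inversions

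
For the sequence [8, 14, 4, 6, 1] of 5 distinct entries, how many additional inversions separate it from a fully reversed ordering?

2

Maximum inversions for 5 distinct elements is C(5, 2) = 5·4/2 = 10.
Current inversions — for each element, count later smaller elements:
8: 3
14: 3
4: 1
6: 1
1: 0
Current total: 3 + 3 + 1 + 1 + 0 = 8
Shortfall: 10 − 8 = 2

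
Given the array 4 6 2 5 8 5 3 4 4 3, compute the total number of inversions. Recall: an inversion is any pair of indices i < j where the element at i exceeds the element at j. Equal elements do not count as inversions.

For each element, count later entries that are smaller:
4 → 2, 3, 3 → 3
6 → 2, 5, 5, 3, 4, 4, 3 → 7
2 → none → 0
5 → 3, 4, 4, 3 → 4
8 → 5, 3, 4, 4, 3 → 5
5 → 3, 4, 4, 3 → 4
3 → none → 0
4 → 3 → 1
4 → 3 → 1
3 → none → 0
Sum: 3 + 7 + 0 + 4 + 5 + 4 + 0 + 1 + 1 + 0 = 25

25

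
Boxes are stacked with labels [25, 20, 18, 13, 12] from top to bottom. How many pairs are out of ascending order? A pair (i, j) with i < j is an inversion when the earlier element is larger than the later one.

There are 10 inversions.

Count, for each position, how many later elements it exceeds:
25 → 20, 18, 13, 12 → 4
20 → 18, 13, 12 → 3
18 → 13, 12 → 2
13 → 12 → 1
12 → none → 0
Sum: 4 + 3 + 2 + 1 + 0 = 10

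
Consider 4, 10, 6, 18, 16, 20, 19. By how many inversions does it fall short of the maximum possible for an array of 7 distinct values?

Maximum inversions for 7 distinct elements is C(7, 2) = 7·6/2 = 21.
Current inversions — for each element, count later smaller elements:
4: 0
10: 1
6: 0
18: 1
16: 0
20: 1
19: 0
Current total: 0 + 1 + 0 + 1 + 0 + 1 + 0 = 3
Shortfall: 21 − 3 = 18

18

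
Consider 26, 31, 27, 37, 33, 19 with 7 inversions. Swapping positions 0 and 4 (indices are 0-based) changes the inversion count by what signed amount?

+5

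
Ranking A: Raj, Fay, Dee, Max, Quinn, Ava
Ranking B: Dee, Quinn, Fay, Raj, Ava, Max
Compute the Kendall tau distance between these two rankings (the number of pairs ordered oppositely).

Discordant pairs: 7

Assign each item its position (1..6) in the first ordering, then rewrite the second ordering as that position sequence:
positions: Raj→1, Fay→2, Dee→3, Max→4, Quinn→5, Ava→6
second ordering as positions: [3, 5, 2, 1, 6, 4]
Discordant pairs = inversions in this position sequence.
3: 2, 1 → 2
5: 2, 1, 4 → 3
2: 1 → 1
1: 0
6: 4 → 1
4: 0
Total: 2 + 3 + 1 + 0 + 1 + 0 = 7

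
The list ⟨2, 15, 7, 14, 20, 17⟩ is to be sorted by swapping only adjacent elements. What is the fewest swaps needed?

The minimum number of adjacent swaps to sort an array equals its inversion count, since every such swap removes exactly one inversion.
Count inversions — for each element, later elements that are smaller:
2: none → 0
15: 7, 14 → 2
7: none → 0
14: none → 0
20: 17 → 1
17: none → 0
Total inversions: 0 + 2 + 0 + 0 + 1 + 0 = 3

3 adjacent swaps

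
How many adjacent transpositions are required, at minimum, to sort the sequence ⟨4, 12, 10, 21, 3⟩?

Adjacent swaps: 5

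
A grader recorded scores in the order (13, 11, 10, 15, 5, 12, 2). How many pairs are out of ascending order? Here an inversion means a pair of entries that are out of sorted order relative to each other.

15

Element-by-element contributions:
13 → 11, 10, 5, 12, 2 → 5
11 → 10, 5, 2 → 3
10 → 5, 2 → 2
15 → 5, 12, 2 → 3
5 → 2 → 1
12 → 2 → 1
2 → none → 0
Sum: 5 + 3 + 2 + 3 + 1 + 1 + 0 = 15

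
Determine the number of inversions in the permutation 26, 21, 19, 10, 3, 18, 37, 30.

There are 14 out-of-order pairs.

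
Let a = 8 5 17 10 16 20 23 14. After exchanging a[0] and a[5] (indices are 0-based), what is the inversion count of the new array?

Positions 0 and 5 hold 8 and 20; after swapping, the array is [20, 5, 17, 10, 16, 8, 23, 14].
Count, for each position, how many later elements it exceeds:
20 → 5, 17, 10, 16, 8, 14 → 6
5 → none → 0
17 → 10, 16, 8, 14 → 4
10 → 8 → 1
16 → 8, 14 → 2
8 → none → 0
23 → 14 → 1
14 → none → 0
Sum: 6 + 0 + 4 + 1 + 2 + 0 + 1 + 0 = 14

14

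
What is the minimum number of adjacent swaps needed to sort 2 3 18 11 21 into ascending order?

The minimum number of adjacent swaps to sort an array equals its inversion count, since every such swap removes exactly one inversion.
Count inversions — for each element, later elements that are smaller:
2: none → 0
3: none → 0
18: 11 → 1
11: none → 0
21: none → 0
Total inversions: 0 + 0 + 1 + 0 + 0 = 1

1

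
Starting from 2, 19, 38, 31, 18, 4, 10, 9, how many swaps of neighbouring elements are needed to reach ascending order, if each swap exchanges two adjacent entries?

17

Each adjacent swap fixes exactly one inversion, so the minimum swap count equals the number of inversions.
Count inversions — for each element, later elements that are smaller:
2: none → 0
19: 18, 4, 10, 9 → 4
38: 31, 18, 4, 10, 9 → 5
31: 18, 4, 10, 9 → 4
18: 4, 10, 9 → 3
4: none → 0
10: 9 → 1
9: none → 0
Total inversions: 0 + 4 + 5 + 4 + 3 + 0 + 1 + 0 = 17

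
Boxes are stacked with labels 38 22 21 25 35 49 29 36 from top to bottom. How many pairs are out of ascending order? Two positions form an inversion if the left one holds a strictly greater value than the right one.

Inversions: 10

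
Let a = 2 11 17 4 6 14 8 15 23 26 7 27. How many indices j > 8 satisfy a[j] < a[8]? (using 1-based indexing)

The element at index 8 is 15.
Elements after it: 23, 26, 7, 27
Those smaller than 15: 7

1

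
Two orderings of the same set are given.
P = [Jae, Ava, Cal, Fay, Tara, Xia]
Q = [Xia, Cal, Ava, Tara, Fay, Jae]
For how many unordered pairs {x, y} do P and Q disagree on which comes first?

Assign each item its position (1..6) in the first ordering, then rewrite the second ordering as that position sequence:
positions: Jae→1, Ava→2, Cal→3, Fay→4, Tara→5, Xia→6
second ordering as positions: [6, 3, 2, 5, 4, 1]
Discordant pairs = inversions in this position sequence.
6: 3, 2, 5, 4, 1 → 5
3: 2, 1 → 2
2: 1 → 1
5: 4, 1 → 2
4: 1 → 1
1: 0
Total: 5 + 2 + 1 + 2 + 1 + 0 = 11

11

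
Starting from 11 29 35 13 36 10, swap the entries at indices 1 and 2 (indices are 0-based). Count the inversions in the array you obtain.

Positions 1 and 2 hold 29 and 35; after swapping, the array is [11, 35, 29, 13, 36, 10].
Element-by-element contributions:
11: 1
35: 3
29: 2
13: 1
36: 1
10: 0
Sum: 1 + 3 + 2 + 1 + 1 + 0 = 8

8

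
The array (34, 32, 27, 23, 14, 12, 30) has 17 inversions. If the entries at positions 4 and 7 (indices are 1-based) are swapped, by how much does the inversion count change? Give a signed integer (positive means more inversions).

+1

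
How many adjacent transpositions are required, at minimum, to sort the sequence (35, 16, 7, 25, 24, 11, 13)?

The minimum number of adjacent swaps to sort an array equals its inversion count, since every such swap removes exactly one inversion.
Count inversions — for each element, later elements that are smaller:
35: 16, 7, 25, 24, 11, 13 → 6
16: 7, 11, 13 → 3
7: none → 0
25: 24, 11, 13 → 3
24: 11, 13 → 2
11: none → 0
13: none → 0
Total inversions: 6 + 3 + 0 + 3 + 2 + 0 + 0 = 14

14 adjacent swaps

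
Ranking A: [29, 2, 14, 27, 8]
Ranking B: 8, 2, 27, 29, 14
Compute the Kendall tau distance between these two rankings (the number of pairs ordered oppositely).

Assign each item its position (1..5) in the first ordering, then rewrite the second ordering as that position sequence:
positions: 29→1, 2→2, 14→3, 27→4, 8→5
second ordering as positions: [5, 2, 4, 1, 3]
Discordant pairs = inversions in this position sequence.
5: 2, 4, 1, 3 → 4
2: 1 → 1
4: 1, 3 → 2
1: 0
3: 0
Total: 4 + 1 + 2 + 0 + 0 = 7

7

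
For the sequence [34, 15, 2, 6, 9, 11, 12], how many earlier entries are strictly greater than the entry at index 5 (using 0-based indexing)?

The element at index 5 is 11.
Elements before it: 34, 15, 2, 6, 9
Those larger than 11: 34, 15

2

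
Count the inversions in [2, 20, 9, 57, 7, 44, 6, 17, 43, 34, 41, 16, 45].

29

Count, for each position, how many later elements it exceeds:
2: 0
20: 5
9: 2
57: 9
7: 1
44: 6
6: 0
17: 1
43: 3
34: 1
41: 1
16: 0
45: 0
Sum: 0 + 5 + 2 + 9 + 1 + 6 + 0 + 1 + 3 + 1 + 1 + 0 + 0 = 29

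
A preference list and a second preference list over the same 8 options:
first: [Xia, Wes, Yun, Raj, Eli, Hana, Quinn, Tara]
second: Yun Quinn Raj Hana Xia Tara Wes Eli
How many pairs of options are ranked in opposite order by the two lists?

Assign each item its position (1..8) in the first ordering, then rewrite the second ordering as that position sequence:
positions: Xia→1, Wes→2, Yun→3, Raj→4, Eli→5, Hana→6, Quinn→7, Tara→8
second ordering as positions: [3, 7, 4, 6, 1, 8, 2, 5]
Discordant pairs = inversions in this position sequence.
3: 1, 2 → 2
7: 4, 6, 1, 2, 5 → 5
4: 1, 2 → 2
6: 1, 2, 5 → 3
1: 0
8: 2, 5 → 2
2: 0
5: 0
Total: 2 + 5 + 2 + 3 + 0 + 2 + 0 + 0 = 14

Pairs: 14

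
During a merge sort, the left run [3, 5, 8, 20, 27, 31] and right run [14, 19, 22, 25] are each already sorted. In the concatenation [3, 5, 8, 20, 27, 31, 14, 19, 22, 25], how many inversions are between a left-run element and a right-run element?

Take each right-half value and tally the left-half values above it:
r = 14: 20, 27, 31 → 3
r = 19: 20, 27, 31 → 3
r = 22: 27, 31 → 2
r = 25: 27, 31 → 2
Cross-inversions: 3 + 3 + 2 + 2 = 10

10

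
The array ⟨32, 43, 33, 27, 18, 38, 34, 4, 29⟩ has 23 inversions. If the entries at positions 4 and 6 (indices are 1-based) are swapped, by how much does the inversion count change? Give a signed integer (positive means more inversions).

Positions 4 and 6 hold 27 and 38; after swapping, the array is [32, 43, 33, 38, 18, 27, 34, 4, 29].
For each element, count later entries that are smaller:
32: 4
43: 7
33: 4
38: 5
18: 1
27: 1
34: 2
4: 0
29: 0
Sum: 4 + 7 + 4 + 5 + 1 + 1 + 2 + 0 + 0 = 24
Change: 24 − 23 = +1

+1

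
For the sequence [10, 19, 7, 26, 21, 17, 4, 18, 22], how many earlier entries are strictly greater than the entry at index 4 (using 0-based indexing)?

1

The element at index 4 is 21.
Elements before it: 10, 19, 7, 26
Those larger than 21: 26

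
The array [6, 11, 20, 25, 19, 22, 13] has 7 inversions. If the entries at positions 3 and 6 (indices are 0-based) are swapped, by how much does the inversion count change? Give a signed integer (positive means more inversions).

-5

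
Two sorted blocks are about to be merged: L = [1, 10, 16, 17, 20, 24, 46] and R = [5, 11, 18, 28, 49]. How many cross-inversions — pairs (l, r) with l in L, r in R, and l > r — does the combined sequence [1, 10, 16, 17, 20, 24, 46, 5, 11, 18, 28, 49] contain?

Count, for every r in R, how many entries of L exceed r:
r = 5: 10, 16, 17, 20, 24, 46 → 6
r = 11: 16, 17, 20, 24, 46 → 5
r = 18: 20, 24, 46 → 3
r = 28: 46 → 1
r = 49: none → 0
Cross-inversions: 6 + 5 + 3 + 1 + 0 = 15

15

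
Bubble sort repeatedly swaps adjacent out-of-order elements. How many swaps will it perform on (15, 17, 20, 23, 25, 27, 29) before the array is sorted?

0

Minimum adjacent swaps = number of inversions (each swap of adjacent out-of-order elements removes one inversion and no swap can remove more).
Count inversions — for each element, later elements that are smaller:
15: none → 0
17: none → 0
20: none → 0
23: none → 0
25: none → 0
27: none → 0
29: none → 0
Total inversions: 0 + 0 + 0 + 0 + 0 + 0 + 0 = 0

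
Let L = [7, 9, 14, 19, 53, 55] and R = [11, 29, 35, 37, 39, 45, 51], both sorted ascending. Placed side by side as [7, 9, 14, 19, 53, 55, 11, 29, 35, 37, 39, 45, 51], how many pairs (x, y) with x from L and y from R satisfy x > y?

For each element r of the right run, count left-run elements greater than r:
r = 11: 14, 19, 53, 55 → 4
r = 29: 53, 55 → 2
r = 35: 53, 55 → 2
r = 37: 53, 55 → 2
r = 39: 53, 55 → 2
r = 45: 53, 55 → 2
r = 51: 53, 55 → 2
Cross-inversions: 4 + 2 + 2 + 2 + 2 + 2 + 2 = 16

16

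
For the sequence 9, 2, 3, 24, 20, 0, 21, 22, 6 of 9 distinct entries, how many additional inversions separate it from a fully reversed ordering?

Maximum inversions for 9 distinct elements is C(9, 2) = 9·8/2 = 36.
Current inversions — for each element, count later smaller elements:
9: 4
2: 1
3: 1
24: 5
20: 2
0: 0
21: 1
22: 1
6: 0
Current total: 4 + 1 + 1 + 5 + 2 + 0 + 1 + 1 + 0 = 15
Shortfall: 36 − 15 = 21

21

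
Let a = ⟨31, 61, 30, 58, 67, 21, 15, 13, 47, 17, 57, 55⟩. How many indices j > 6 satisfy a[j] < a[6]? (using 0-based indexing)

1 such element

The element at index 6 is 15.
Elements after it: 13, 47, 17, 57, 55
Those smaller than 15: 13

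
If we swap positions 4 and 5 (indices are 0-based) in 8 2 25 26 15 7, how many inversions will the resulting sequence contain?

6

Positions 4 and 5 hold 15 and 7; after swapping, the array is [8, 2, 25, 26, 7, 15].
For each element, count later entries that are smaller:
8 → 2, 7 → 2
2 → none → 0
25 → 7, 15 → 2
26 → 7, 15 → 2
7 → none → 0
15 → none → 0
Sum: 2 + 0 + 2 + 2 + 0 + 0 = 6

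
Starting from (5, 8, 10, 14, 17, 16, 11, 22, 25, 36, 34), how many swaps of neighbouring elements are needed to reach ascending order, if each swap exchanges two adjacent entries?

Each adjacent swap fixes exactly one inversion, so the minimum swap count equals the number of inversions.
Count inversions — for each element, later elements that are smaller:
5: none → 0
8: none → 0
10: none → 0
14: 11 → 1
17: 16, 11 → 2
16: 11 → 1
11: none → 0
22: none → 0
25: none → 0
36: 34 → 1
34: none → 0
Total inversions: 0 + 0 + 0 + 1 + 2 + 1 + 0 + 0 + 0 + 1 + 0 = 5

5 swaps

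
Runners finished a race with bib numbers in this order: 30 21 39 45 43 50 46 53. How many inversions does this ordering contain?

3 inversions

Sweep left to right; for each value list the smaller values that follow it:
30 → 21 → 1
21 → none → 0
39 → none → 0
45 → 43 → 1
43 → none → 0
50 → 46 → 1
46 → none → 0
53 → none → 0
Sum: 1 + 0 + 0 + 1 + 0 + 1 + 0 + 0 = 3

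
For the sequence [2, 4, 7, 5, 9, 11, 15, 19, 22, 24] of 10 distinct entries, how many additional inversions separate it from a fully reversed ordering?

Maximum inversions for 10 distinct elements is C(10, 2) = 10·9/2 = 45.
Current inversions — for each element, count later smaller elements:
2: 0
4: 0
7: 1
5: 0
9: 0
11: 0
15: 0
19: 0
22: 0
24: 0
Current total: 0 + 0 + 1 + 0 + 0 + 0 + 0 + 0 + 0 + 0 = 1
Shortfall: 45 − 1 = 44

44 inversions short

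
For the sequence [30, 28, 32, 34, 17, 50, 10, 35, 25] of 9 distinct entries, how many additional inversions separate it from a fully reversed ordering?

18 inversions short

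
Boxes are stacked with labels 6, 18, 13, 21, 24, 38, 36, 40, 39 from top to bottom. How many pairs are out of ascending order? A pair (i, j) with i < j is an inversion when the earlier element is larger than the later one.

3

Sweep left to right; for each value list the smaller values that follow it:
6 → none → 0
18 → 13 → 1
13 → none → 0
21 → none → 0
24 → none → 0
38 → 36 → 1
36 → none → 0
40 → 39 → 1
39 → none → 0
Sum: 0 + 1 + 0 + 0 + 0 + 1 + 0 + 1 + 0 = 3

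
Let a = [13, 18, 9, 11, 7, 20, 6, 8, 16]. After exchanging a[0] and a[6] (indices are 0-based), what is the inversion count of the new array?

14

Positions 0 and 6 hold 13 and 6; after swapping, the array is [6, 18, 9, 11, 7, 20, 13, 8, 16].
For each element, count later entries that are smaller:
6 → none → 0
18 → 9, 11, 7, 13, 8, 16 → 6
9 → 7, 8 → 2
11 → 7, 8 → 2
7 → none → 0
20 → 13, 8, 16 → 3
13 → 8 → 1
8 → none → 0
16 → none → 0
Sum: 0 + 6 + 2 + 2 + 0 + 3 + 1 + 0 + 0 = 14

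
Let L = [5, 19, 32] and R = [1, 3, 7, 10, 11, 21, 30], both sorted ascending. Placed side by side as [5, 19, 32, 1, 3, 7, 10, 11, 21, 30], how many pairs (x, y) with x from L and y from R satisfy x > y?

Count, for every r in R, how many entries of L exceed r:
r = 1: 5, 19, 32 → 3
r = 3: 5, 19, 32 → 3
r = 7: 19, 32 → 2
r = 10: 19, 32 → 2
r = 11: 19, 32 → 2
r = 21: 32 → 1
r = 30: 32 → 1
Cross-inversions: 3 + 3 + 2 + 2 + 2 + 1 + 1 = 14

14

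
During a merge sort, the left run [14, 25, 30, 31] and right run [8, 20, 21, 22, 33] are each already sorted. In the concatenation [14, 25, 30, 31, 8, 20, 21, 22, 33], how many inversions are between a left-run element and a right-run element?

13

Take each right-half value and tally the left-half values above it:
r = 8: 14, 25, 30, 31 → 4
r = 20: 25, 30, 31 → 3
r = 21: 25, 30, 31 → 3
r = 22: 25, 30, 31 → 3
r = 33: none → 0
Cross-inversions: 4 + 3 + 3 + 3 + 0 = 13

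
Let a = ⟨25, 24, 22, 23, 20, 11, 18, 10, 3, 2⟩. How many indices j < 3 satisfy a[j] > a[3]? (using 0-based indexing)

2 such elements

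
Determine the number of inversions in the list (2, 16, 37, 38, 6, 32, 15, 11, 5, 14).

There are 26 inversions.

Count, for each position, how many later elements it exceeds:
2 → none → 0
16 → 6, 15, 11, 5, 14 → 5
37 → 6, 32, 15, 11, 5, 14 → 6
38 → 6, 32, 15, 11, 5, 14 → 6
6 → 5 → 1
32 → 15, 11, 5, 14 → 4
15 → 11, 5, 14 → 3
11 → 5 → 1
5 → none → 0
14 → none → 0
Sum: 0 + 5 + 6 + 6 + 1 + 4 + 3 + 1 + 0 + 0 = 26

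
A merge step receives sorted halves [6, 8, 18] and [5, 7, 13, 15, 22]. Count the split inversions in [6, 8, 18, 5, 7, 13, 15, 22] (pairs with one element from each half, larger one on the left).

7

Count, for every r in R, how many entries of L exceed r:
r = 5: 6, 8, 18 → 3
r = 7: 8, 18 → 2
r = 13: 18 → 1
r = 15: 18 → 1
r = 22: none → 0
Cross-inversions: 3 + 2 + 1 + 1 + 0 = 7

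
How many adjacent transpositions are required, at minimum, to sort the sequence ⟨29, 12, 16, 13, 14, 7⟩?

11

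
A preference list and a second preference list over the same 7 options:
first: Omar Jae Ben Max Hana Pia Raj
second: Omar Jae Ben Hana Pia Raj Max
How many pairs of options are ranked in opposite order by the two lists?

Assign each item its position (1..7) in the first ordering, then rewrite the second ordering as that position sequence:
positions: Omar→1, Jae→2, Ben→3, Max→4, Hana→5, Pia→6, Raj→7
second ordering as positions: [1, 2, 3, 5, 6, 7, 4]
Discordant pairs = inversions in this position sequence.
1: 0
2: 0
3: 0
5: 4 → 1
6: 4 → 1
7: 4 → 1
4: 0
Total: 0 + 0 + 0 + 1 + 1 + 1 + 0 = 3

3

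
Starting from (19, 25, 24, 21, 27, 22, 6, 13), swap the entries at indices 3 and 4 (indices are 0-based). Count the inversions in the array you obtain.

19

Positions 3 and 4 hold 21 and 27; after swapping, the array is [19, 25, 24, 27, 21, 22, 6, 13].
Sweep left to right; for each value list the smaller values that follow it:
19: 2
25: 5
24: 4
27: 4
21: 2
22: 2
6: 0
13: 0
Sum: 2 + 5 + 4 + 4 + 2 + 2 + 0 + 0 = 19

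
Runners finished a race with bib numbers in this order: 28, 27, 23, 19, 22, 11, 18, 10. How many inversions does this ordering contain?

There are 26 out-of-order pairs.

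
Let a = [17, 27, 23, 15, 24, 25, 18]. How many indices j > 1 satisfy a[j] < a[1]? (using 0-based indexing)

The element at index 1 is 27.
Elements after it: 23, 15, 24, 25, 18
Those smaller than 27: 23, 15, 24, 25, 18

5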